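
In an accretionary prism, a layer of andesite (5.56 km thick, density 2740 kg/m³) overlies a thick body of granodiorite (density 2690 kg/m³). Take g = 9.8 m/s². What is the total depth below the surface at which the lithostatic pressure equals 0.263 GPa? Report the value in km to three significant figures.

Pressure at base of upper layers: 2740×9.8×5560 = 1.493×10^8 Pa = 0.1493 GPa
Remaining pressure to be supplied by granodiorite: 2.630×10^8 − 1.493×10^8 = 1.137×10^8 Pa
Additional depth in granodiorite = 1.137×10^8 Pa / (2690 kg/m³ × 9.8 m/s²) = 4313.1 m
Total depth = 5560 m + 4313.1 m = 9873.1 m
= 9.8731 km

9.87 km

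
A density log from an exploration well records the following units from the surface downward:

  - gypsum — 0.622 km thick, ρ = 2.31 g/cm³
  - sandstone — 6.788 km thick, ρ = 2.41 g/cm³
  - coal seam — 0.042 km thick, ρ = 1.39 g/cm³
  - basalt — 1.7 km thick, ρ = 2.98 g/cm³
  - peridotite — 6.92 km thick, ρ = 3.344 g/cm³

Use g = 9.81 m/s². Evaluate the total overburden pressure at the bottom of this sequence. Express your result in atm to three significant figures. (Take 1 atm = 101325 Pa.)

gypsum: 2310 kg/m³ × 9.81 m/s² × 622 m = 1.410×10^7 Pa = 139.1 atm
sandstone: 2410 kg/m³ × 9.81 m/s² × 6788 m = 1.605×10^8 Pa = 1584 atm
coal seam: 1390 kg/m³ × 9.81 m/s² × 42 m = 5.727×10^5 Pa = 5.652 atm
basalt: 2980 kg/m³ × 9.81 m/s² × 1700 m = 4.970×10^7 Pa = 490.5 atm
peridotite: 3344 kg/m³ × 9.81 m/s² × 6920 m = 2.270×10^8 Pa = 2240 atm
Total = 139.1 + 1584 + 5.652 + 490.5 + 2240 = 4459.5 atm

4460 atm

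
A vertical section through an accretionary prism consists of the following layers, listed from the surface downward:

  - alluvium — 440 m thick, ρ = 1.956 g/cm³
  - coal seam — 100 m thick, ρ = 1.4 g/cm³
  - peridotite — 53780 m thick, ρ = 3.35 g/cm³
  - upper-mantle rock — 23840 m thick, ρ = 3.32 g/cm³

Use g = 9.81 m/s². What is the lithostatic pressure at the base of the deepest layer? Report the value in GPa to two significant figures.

2.6 GPa

alluvium: 1956 kg/m³ × 9.81 m/s² × 440 m = 8.443×10^6 Pa = 8.443×10^-3 GPa
coal seam: 1400 kg/m³ × 9.81 m/s² × 100 m = 1.373×10^6 Pa = 1.373×10^-3 GPa
peridotite: 3350 kg/m³ × 9.81 m/s² × 53780 m = 1.767×10^9 Pa = 1.767 GPa
upper-mantle rock: 3320 kg/m³ × 9.81 m/s² × 23840 m = 7.764×10^8 Pa = 0.7764 GPa
Total = 8.443×10^-3 + 1.373×10^-3 + 1.767 + 0.7764 = 2.5537 GPa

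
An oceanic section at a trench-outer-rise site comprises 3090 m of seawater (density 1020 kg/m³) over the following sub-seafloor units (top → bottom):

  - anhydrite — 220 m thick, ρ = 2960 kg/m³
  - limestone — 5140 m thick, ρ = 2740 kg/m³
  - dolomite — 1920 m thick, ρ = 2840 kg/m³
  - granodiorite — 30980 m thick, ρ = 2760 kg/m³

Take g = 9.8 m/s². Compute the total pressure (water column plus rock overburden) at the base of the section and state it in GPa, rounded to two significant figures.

seawater: 1020 kg/m³ × 9.8 m/s² × 3090 m = 3.089×10^7 Pa = 0.03089 GPa
anhydrite: 2960 kg/m³ × 9.8 m/s² × 220 m = 6.382×10^6 Pa = 6.382×10^-3 GPa
limestone: 2740 kg/m³ × 9.8 m/s² × 5140 m = 1.380×10^8 Pa = 0.1380 GPa
dolomite: 2840 kg/m³ × 9.8 m/s² × 1920 m = 5.344×10^7 Pa = 0.05344 GPa
granodiorite: 2760 kg/m³ × 9.8 m/s² × 30980 m = 8.379×10^8 Pa = 0.8379 GPa
Total = 0.03089 + 6.382×10^-3 + 0.1380 + 0.05344 + 0.8379 = 1.0667 GPa

1.1 GPa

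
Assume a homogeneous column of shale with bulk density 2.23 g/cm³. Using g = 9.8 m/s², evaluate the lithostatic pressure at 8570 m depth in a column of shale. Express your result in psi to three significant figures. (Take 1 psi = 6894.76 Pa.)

shale: 2230 kg/m³ × 9.8 m/s² × 8570 m = 1.873×10^8 Pa = 27164 psi

27200 psi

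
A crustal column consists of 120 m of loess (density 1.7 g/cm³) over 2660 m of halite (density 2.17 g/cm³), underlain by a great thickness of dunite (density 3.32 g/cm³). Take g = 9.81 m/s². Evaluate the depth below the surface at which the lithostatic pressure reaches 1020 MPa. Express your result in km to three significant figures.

Pressure at base of upper layers: 1700×9.81×120 + 2170×9.81×2660 = 5.863×10^7 Pa = 58.63 MPa
Remaining pressure to be supplied by dunite: 1.020×10^9 − 5.863×10^7 = 9.614×10^8 Pa
Additional depth in dunite = 9.614×10^8 Pa / (3320 kg/m³ × 9.81 m/s²) = 29518 m
Total depth = 2780 m + 29518 m = 32298 m
= 32.298 km

32.3 km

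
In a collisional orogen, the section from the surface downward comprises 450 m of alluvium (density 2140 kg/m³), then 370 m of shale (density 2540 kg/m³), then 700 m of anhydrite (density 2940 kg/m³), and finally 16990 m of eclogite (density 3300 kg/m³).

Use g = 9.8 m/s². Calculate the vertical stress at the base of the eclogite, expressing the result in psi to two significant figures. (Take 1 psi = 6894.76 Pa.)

alluvium: 2140 kg/m³ × 9.8 m/s² × 450 m = 9.437×10^6 Pa = 1369 psi
shale: 2540 kg/m³ × 9.8 m/s² × 370 m = 9.210×10^6 Pa = 1336 psi
anhydrite: 2940 kg/m³ × 9.8 m/s² × 700 m = 2.017×10^7 Pa = 2925 psi
eclogite: 3300 kg/m³ × 9.8 m/s² × 16990 m = 5.495×10^8 Pa = 79692 psi
Total = 1369 + 1336 + 2925 + 79692 = 85322 psi

85000 psi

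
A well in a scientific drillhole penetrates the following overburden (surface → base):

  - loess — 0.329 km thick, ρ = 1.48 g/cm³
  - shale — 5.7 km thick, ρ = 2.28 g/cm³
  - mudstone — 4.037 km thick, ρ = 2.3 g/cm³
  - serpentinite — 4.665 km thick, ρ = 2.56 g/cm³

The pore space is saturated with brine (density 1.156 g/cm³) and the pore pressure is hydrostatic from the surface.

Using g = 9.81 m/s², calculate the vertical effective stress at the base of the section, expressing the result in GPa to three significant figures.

Overburden (lithostatic) stress σ_v:
loess: 1480 kg/m³ × 9.81 m/s² × 329 m = 4.777×10^6 Pa = 4.777 MPa
shale: 2280 kg/m³ × 9.81 m/s² × 5700 m = 1.275×10^8 Pa = 127.5 MPa
mudstone: 2300 kg/m³ × 9.81 m/s² × 4037 m = 9.109×10^7 Pa = 91.09 MPa
serpentinite: 2560 kg/m³ × 9.81 m/s² × 4665 m = 1.172×10^8 Pa = 117.2 MPa
Total = 4.777 + 127.5 + 91.09 + 117.2 = 340.51 MPa
Pore pressure P_p = 1156 kg/m³ × 9.81 m/s² × 14731 m = 1.671×10^8 Pa = 167.1 MPa
Effective stress σ' = σ_v − P_p = 340.5 − 167.1 = 173.45 MPa = 0.17345 GPa

0.173 GPa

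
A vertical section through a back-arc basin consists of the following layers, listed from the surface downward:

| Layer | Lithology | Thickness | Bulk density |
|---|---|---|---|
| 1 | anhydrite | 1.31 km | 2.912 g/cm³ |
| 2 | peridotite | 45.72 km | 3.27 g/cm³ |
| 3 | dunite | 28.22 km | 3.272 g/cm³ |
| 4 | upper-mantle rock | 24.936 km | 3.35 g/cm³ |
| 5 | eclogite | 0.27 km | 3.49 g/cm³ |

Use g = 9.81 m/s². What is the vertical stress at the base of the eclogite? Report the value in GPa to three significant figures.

anhydrite: 2912 kg/m³ × 9.81 m/s² × 1310 m = 3.742×10^7 Pa = 0.03742 GPa
peridotite: 3270 kg/m³ × 9.81 m/s² × 45720 m = 1.467×10^9 Pa = 1.467 GPa
dunite: 3272 kg/m³ × 9.81 m/s² × 28220 m = 9.058×10^8 Pa = 0.9058 GPa
upper-mantle rock: 3350 kg/m³ × 9.81 m/s² × 24936 m = 8.195×10^8 Pa = 0.8195 GPa
eclogite: 3490 kg/m³ × 9.81 m/s² × 270 m = 9.244×10^6 Pa = 9.244×10^-3 GPa
Total = 0.03742 + 1.467 + 0.9058 + 0.8195 + 9.244×10^-3 = 3.2386 GPa

3.24 GPa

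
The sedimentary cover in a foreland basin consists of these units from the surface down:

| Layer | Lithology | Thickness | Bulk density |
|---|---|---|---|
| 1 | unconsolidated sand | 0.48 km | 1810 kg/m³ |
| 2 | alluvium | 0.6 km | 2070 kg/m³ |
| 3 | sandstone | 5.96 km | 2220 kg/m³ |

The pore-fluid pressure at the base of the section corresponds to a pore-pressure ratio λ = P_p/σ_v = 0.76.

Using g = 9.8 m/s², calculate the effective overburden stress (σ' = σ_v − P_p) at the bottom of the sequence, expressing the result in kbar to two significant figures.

Overburden (lithostatic) stress σ_v:
unconsolidated sand: 1810 kg/m³ × 9.8 m/s² × 480 m = 8.514×10^6 Pa = 8.514 MPa
alluvium: 2070 kg/m³ × 9.8 m/s² × 600 m = 1.217×10^7 Pa = 12.17 MPa
sandstone: 2220 kg/m³ × 9.8 m/s² × 5960 m = 1.297×10^8 Pa = 129.7 MPa
Total = 8.514 + 12.17 + 129.7 = 150.35 MPa
Pore pressure P_p = λ·σ_v = 0.76 × 150.4 MPa = 114.3 MPa
Effective stress σ' = σ_v − P_p = 150.4 − 114.3 = 36.084 MPa = 0.36084 kbar

0.36 kbar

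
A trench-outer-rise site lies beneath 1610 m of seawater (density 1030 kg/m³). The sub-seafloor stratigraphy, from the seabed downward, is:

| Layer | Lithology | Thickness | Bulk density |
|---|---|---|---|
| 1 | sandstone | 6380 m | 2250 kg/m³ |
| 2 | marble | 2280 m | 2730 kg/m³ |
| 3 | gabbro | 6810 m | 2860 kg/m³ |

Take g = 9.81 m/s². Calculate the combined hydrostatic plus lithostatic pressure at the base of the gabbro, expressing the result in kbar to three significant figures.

seawater: 1030 kg/m³ × 9.81 m/s² × 1610 m = 1.627×10^7 Pa = 0.1627 kbar
sandstone: 2250 kg/m³ × 9.81 m/s² × 6380 m = 1.408×10^8 Pa = 1.408 kbar
marble: 2730 kg/m³ × 9.81 m/s² × 2280 m = 6.106×10^7 Pa = 0.6106 kbar
gabbro: 2860 kg/m³ × 9.81 m/s² × 6810 m = 1.911×10^8 Pa = 1.911 kbar
Total = 0.1627 + 1.408 + 0.6106 + 1.911 = 4.0922 kbar

4.09 kbar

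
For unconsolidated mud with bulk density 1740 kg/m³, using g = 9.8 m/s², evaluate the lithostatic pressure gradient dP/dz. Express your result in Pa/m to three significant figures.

dP/dz = ρg = 1740 kg/m³ × 9.8 m/s² = 17052 Pa/m

17100 Pa/m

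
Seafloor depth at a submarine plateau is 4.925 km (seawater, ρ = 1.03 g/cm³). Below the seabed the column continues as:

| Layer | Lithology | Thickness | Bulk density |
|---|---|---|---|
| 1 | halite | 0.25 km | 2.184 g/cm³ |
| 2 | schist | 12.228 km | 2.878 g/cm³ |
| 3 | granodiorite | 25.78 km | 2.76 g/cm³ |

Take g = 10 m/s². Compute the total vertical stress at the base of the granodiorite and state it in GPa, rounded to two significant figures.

1.1 GPa

seawater: 1030 kg/m³ × 10 m/s² × 4925 m = 5.073×10^7 Pa = 0.05073 GPa
halite: 2184 kg/m³ × 10 m/s² × 250 m = 5.460×10^6 Pa = 5.460×10^-3 GPa
schist: 2878 kg/m³ × 10 m/s² × 12228 m = 3.519×10^8 Pa = 0.3519 GPa
granodiorite: 2760 kg/m³ × 10 m/s² × 25780 m = 7.115×10^8 Pa = 0.7115 GPa
Total = 0.05073 + 5.460×10^-3 + 0.3519 + 0.7115 = 1.1196 GPa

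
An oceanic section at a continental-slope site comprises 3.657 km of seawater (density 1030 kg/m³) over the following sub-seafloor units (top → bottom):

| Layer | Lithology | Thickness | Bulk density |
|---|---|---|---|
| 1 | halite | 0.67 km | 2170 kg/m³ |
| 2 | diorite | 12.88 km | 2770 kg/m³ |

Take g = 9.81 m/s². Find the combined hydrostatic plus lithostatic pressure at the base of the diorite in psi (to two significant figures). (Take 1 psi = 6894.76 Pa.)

58000 psi

seawater: 1030 kg/m³ × 9.81 m/s² × 3657 m = 3.695×10^7 Pa = 5359 psi
halite: 2170 kg/m³ × 9.81 m/s² × 670 m = 1.426×10^7 Pa = 2069 psi
diorite: 2770 kg/m³ × 9.81 m/s² × 12880 m = 3.500×10^8 Pa = 50763 psi
Total = 5359 + 2069 + 50763 = 58191 psi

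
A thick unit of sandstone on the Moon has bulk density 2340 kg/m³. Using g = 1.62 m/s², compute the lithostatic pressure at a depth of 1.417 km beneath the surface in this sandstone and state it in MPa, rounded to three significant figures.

5.37 MPa

sandstone: 2340 kg/m³ × 1.62 m/s² × 1417 m = 5.372×10^6 Pa = 5.372 MPa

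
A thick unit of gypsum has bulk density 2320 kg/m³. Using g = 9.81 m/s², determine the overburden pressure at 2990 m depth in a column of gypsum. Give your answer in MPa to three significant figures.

68.1 MPa

gypsum: 2320 kg/m³ × 9.81 m/s² × 2990 m = 6.805×10^7 Pa = 68.05 MPa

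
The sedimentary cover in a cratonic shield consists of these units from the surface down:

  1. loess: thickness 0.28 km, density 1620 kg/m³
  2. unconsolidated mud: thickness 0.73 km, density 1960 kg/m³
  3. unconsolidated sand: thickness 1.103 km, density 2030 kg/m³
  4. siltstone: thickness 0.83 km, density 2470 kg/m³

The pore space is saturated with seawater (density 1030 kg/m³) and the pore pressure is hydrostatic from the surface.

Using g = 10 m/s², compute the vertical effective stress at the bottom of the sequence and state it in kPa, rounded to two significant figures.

31000 kPa

Overburden (lithostatic) stress σ_v:
loess: 1620 kg/m³ × 10 m/s² × 280 m = 4.536×10^6 Pa = 4.536 MPa
unconsolidated mud: 1960 kg/m³ × 10 m/s² × 730 m = 1.431×10^7 Pa = 14.31 MPa
unconsolidated sand: 2030 kg/m³ × 10 m/s² × 1103 m = 2.239×10^7 Pa = 22.39 MPa
siltstone: 2470 kg/m³ × 10 m/s² × 830 m = 2.050×10^7 Pa = 20.50 MPa
Total = 4.536 + 14.31 + 22.39 + 20.50 = 61.736 MPa
Pore pressure P_p = 1030 kg/m³ × 10 m/s² × 2943 m = 3.031×10^7 Pa = 30.31 MPa
Effective stress σ' = σ_v − P_p = 61.74 − 30.31 = 31.423 MPa = 31423 kPa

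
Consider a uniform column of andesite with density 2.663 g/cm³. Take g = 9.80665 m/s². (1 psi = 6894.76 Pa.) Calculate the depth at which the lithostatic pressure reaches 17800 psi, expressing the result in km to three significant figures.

4.70 km

h = P/(ρg) = 17800 psi / (2663 kg/m³ × 9.80665 m/s²) = 1.227×10^8 Pa / 26115 Pa/m = 4699.5 m
= 4.6995 km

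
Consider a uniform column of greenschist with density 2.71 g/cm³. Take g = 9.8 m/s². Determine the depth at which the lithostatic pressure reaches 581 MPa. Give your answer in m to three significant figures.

21900 m

h = P/(ρg) = 581 MPa / (2710 kg/m³ × 9.8 m/s²) = 5.810×10^8 Pa / 26558 Pa/m = 21877 m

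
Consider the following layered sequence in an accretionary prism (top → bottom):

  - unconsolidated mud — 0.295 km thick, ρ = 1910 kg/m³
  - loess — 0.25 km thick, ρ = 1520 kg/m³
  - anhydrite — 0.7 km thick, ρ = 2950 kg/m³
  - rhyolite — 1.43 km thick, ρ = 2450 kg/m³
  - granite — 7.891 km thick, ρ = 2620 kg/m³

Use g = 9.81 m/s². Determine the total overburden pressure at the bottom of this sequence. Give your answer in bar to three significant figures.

unconsolidated mud: 1910 kg/m³ × 9.81 m/s² × 295 m = 5.527×10^6 Pa = 55.27 bar
loess: 1520 kg/m³ × 9.81 m/s² × 250 m = 3.728×10^6 Pa = 37.28 bar
anhydrite: 2950 kg/m³ × 9.81 m/s² × 700 m = 2.026×10^7 Pa = 202.6 bar
rhyolite: 2450 kg/m³ × 9.81 m/s² × 1430 m = 3.437×10^7 Pa = 343.7 bar
granite: 2620 kg/m³ × 9.81 m/s² × 7891 m = 2.028×10^8 Pa = 2028 bar
Total = 55.27 + 37.28 + 202.6 + 343.7 + 2028 = 2667.0 bar

2670 bar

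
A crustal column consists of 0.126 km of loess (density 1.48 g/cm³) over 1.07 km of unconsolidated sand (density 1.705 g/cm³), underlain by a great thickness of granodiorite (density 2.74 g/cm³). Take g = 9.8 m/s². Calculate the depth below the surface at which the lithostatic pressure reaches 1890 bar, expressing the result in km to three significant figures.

Pressure at base of upper layers: 1480×9.8×126 + 1705×9.8×1070 = 1.971×10^7 Pa = 197.1 bar
Remaining pressure to be supplied by granodiorite: 1.890×10^8 − 1.971×10^7 = 1.693×10^8 Pa
Additional depth in granodiorite = 1.693×10^8 Pa / (2740 kg/m³ × 9.8 m/s²) = 6304.7 m
Total depth = 1196 m + 6304.7 m = 7500.7 m
= 7.5007 km

7.50 km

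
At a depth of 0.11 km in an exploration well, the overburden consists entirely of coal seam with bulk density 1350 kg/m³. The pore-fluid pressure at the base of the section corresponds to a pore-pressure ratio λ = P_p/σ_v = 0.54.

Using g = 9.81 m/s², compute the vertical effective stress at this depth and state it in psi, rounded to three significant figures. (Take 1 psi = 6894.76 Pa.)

97.2 psi

Overburden (lithostatic) stress σ_v:
coal seam: 1350 kg/m³ × 9.81 m/s² × 110 m = 1.457×10^6 Pa = 1.457 MPa
Pore pressure P_p = λ·σ_v = 0.54 × 1.457 MPa = 0.7867 MPa
Effective stress σ' = σ_v − P_p = 1.457 − 0.7867 = 0.67012 MPa = 97.193 psi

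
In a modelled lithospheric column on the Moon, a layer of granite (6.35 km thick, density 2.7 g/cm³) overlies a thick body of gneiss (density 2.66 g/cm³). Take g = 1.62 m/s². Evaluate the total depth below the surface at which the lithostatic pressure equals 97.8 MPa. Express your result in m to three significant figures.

22600 m

Pressure at base of upper layers: 2700×1.62×6350 = 2.777×10^7 Pa = 27.77 MPa
Remaining pressure to be supplied by gneiss: 9.780×10^7 − 2.777×10^7 = 7.003×10^7 Pa
Additional depth in gneiss = 7.003×10^7 Pa / (2660 kg/m³ × 1.62 m/s²) = 16250 m
Total depth = 6350 m + 16250 m = 22600 m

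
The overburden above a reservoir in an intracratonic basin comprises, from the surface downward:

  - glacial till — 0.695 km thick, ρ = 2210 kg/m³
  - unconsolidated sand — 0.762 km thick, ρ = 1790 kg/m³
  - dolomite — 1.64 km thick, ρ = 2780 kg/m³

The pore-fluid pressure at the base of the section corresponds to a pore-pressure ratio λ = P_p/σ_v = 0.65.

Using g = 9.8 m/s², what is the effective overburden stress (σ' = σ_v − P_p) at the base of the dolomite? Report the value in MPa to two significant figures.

26 MPa

Overburden (lithostatic) stress σ_v:
glacial till: 2210 kg/m³ × 9.8 m/s² × 695 m = 1.505×10^7 Pa = 15.05 MPa
unconsolidated sand: 1790 kg/m³ × 9.8 m/s² × 762 m = 1.337×10^7 Pa = 13.37 MPa
dolomite: 2780 kg/m³ × 9.8 m/s² × 1640 m = 4.468×10^7 Pa = 44.68 MPa
Total = 15.05 + 13.37 + 44.68 = 73.099 MPa
Pore pressure P_p = λ·σ_v = 0.65 × 73.10 MPa = 47.51 MPa
Effective stress σ' = σ_v − P_p = 73.10 − 47.51 = 25.585 MPa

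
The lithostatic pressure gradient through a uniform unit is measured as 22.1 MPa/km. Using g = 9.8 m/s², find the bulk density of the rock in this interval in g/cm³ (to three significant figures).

ρ = (dP/dz)/g = 22.1 MPa/km / 9.8 m/s² = 22100 Pa/m / 9.8 m/s² = 2255.1 kg/m³
= 2.255 g/cm³

2.26 g/cm³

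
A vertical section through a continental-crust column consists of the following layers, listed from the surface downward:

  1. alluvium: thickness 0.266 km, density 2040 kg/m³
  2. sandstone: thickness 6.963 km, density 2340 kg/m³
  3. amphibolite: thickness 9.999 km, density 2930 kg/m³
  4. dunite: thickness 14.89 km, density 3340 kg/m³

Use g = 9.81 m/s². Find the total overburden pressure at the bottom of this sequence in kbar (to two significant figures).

9.4 kbar

alluvium: 2040 kg/m³ × 9.81 m/s² × 266 m = 5.323×10^6 Pa = 0.05323 kbar
sandstone: 2340 kg/m³ × 9.81 m/s² × 6963 m = 1.598×10^8 Pa = 1.598 kbar
amphibolite: 2930 kg/m³ × 9.81 m/s² × 9999 m = 2.874×10^8 Pa = 2.874 kbar
dunite: 3340 kg/m³ × 9.81 m/s² × 14890 m = 4.879×10^8 Pa = 4.879 kbar
Total = 0.05323 + 1.598 + 2.874 + 4.879 = 9.4044 kbar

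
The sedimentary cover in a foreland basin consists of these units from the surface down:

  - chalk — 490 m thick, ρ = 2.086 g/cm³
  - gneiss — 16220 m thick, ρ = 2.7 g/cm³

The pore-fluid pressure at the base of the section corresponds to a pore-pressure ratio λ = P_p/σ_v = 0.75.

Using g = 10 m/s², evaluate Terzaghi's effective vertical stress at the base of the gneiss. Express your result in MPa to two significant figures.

Overburden (lithostatic) stress σ_v:
chalk: 2086 kg/m³ × 10 m/s² × 490 m = 1.022×10^7 Pa = 10.22 MPa
gneiss: 2700 kg/m³ × 10 m/s² × 16220 m = 4.379×10^8 Pa = 437.9 MPa
Total = 10.22 + 437.9 = 448.16 MPa
Pore pressure P_p = λ·σ_v = 0.75 × 448.2 MPa = 336.1 MPa
Effective stress σ' = σ_v − P_p = 448.2 − 336.1 = 112.04 MPa

110 MPa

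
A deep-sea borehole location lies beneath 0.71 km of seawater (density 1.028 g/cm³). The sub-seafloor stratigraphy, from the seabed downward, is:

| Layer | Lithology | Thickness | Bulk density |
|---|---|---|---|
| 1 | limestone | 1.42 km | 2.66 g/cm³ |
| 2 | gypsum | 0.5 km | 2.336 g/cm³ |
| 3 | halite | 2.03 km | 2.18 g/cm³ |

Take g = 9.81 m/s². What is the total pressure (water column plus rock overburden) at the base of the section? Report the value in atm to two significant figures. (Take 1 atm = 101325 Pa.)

seawater: 1028 kg/m³ × 9.81 m/s² × 710 m = 7.160×10^6 Pa = 70.66 atm
limestone: 2660 kg/m³ × 9.81 m/s² × 1420 m = 3.705×10^7 Pa = 365.7 atm
gypsum: 2336 kg/m³ × 9.81 m/s² × 500 m = 1.146×10^7 Pa = 113.1 atm
halite: 2180 kg/m³ × 9.81 m/s² × 2030 m = 4.341×10^7 Pa = 428.5 atm
Total = 70.66 + 365.7 + 113.1 + 428.5 = 977.90 atm

980 atm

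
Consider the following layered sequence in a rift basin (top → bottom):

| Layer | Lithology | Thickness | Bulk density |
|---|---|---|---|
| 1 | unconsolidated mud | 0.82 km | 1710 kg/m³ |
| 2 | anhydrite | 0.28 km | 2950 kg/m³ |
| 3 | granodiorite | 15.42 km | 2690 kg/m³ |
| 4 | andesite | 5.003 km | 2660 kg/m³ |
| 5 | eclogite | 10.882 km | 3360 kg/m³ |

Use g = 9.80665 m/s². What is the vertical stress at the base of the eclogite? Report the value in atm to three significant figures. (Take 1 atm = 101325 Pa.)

unconsolidated mud: 1710 kg/m³ × 9.80665 m/s² × 820 m = 1.375×10^7 Pa = 135.7 atm
anhydrite: 2950 kg/m³ × 9.80665 m/s² × 280 m = 8.100×10^6 Pa = 79.94 atm
granodiorite: 2690 kg/m³ × 9.80665 m/s² × 15420 m = 4.068×10^8 Pa = 4015 atm
andesite: 2660 kg/m³ × 9.80665 m/s² × 5003 m = 1.305×10^8 Pa = 1288 atm
eclogite: 3360 kg/m³ × 9.80665 m/s² × 10882 m = 3.586×10^8 Pa = 3539 atm
Total = 135.7 + 79.94 + 4015 + 1288 + 3539 = 9057.0 atm

9060 atm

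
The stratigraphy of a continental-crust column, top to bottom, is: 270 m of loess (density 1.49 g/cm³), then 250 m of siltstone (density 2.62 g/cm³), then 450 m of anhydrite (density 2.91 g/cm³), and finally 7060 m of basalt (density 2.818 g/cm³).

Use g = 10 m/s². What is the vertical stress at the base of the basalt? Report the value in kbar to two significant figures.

loess: 1490 kg/m³ × 10 m/s² × 270 m = 4.023×10^6 Pa = 0.04023 kbar
siltstone: 2620 kg/m³ × 10 m/s² × 250 m = 6.550×10^6 Pa = 0.06550 kbar
anhydrite: 2910 kg/m³ × 10 m/s² × 450 m = 1.310×10^7 Pa = 0.1310 kbar
basalt: 2818 kg/m³ × 10 m/s² × 7060 m = 1.990×10^8 Pa = 1.990 kbar
Total = 0.04023 + 0.06550 + 0.1310 + 1.990 = 2.2262 kbar

2.2 kbar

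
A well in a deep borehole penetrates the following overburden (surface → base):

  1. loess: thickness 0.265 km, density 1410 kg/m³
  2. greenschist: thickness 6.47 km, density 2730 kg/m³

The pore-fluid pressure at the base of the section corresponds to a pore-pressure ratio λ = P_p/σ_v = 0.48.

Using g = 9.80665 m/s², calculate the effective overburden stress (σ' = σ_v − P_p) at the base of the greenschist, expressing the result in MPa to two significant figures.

92 MPa

Overburden (lithostatic) stress σ_v:
loess: 1410 kg/m³ × 9.80665 m/s² × 265 m = 3.664×10^6 Pa = 3.664 MPa
greenschist: 2730 kg/m³ × 9.80665 m/s² × 6470 m = 1.732×10^8 Pa = 173.2 MPa
Total = 3.664 + 173.2 = 176.88 MPa
Pore pressure P_p = λ·σ_v = 0.48 × 176.9 MPa = 84.90 MPa
Effective stress σ' = σ_v − P_p = 176.9 − 84.90 = 91.978 MPa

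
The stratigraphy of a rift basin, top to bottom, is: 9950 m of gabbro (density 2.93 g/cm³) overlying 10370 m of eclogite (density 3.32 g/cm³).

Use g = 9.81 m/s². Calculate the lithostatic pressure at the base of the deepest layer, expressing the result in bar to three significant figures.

6240 bar

gabbro: 2930 kg/m³ × 9.81 m/s² × 9950 m = 2.860×10^8 Pa = 2860 bar
eclogite: 3320 kg/m³ × 9.81 m/s² × 10370 m = 3.377×10^8 Pa = 3377 bar
Total = 2860 + 3377 = 6237.4 bar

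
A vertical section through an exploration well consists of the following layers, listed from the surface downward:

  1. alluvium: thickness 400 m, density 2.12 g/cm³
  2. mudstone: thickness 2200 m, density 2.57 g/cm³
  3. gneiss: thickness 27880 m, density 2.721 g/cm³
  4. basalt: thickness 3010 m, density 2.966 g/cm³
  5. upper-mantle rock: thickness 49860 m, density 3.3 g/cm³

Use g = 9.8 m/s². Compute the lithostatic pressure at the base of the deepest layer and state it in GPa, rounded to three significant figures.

alluvium: 2120 kg/m³ × 9.8 m/s² × 400 m = 8.310×10^6 Pa = 8.310×10^-3 GPa
mudstone: 2570 kg/m³ × 9.8 m/s² × 2200 m = 5.541×10^7 Pa = 0.05541 GPa
gneiss: 2721 kg/m³ × 9.8 m/s² × 27880 m = 7.434×10^8 Pa = 0.7434 GPa
basalt: 2966 kg/m³ × 9.8 m/s² × 3010 m = 8.749×10^7 Pa = 0.08749 GPa
upper-mantle rock: 3300 kg/m³ × 9.8 m/s² × 49860 m = 1.612×10^9 Pa = 1.612 GPa
Total = 8.310×10^-3 + 0.05541 + 0.7434 + 0.08749 + 1.612 = 2.5071 GPa

2.51 GPa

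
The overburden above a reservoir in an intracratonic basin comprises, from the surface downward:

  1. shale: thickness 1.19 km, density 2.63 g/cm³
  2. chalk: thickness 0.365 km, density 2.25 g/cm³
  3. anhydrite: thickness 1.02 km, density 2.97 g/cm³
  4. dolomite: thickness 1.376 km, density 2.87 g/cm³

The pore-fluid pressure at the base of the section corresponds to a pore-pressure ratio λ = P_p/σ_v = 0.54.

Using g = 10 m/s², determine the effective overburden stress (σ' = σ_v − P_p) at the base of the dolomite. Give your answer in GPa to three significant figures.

0.0503 GPa

Overburden (lithostatic) stress σ_v:
shale: 2630 kg/m³ × 10 m/s² × 1190 m = 3.130×10^7 Pa = 31.30 MPa
chalk: 2250 kg/m³ × 10 m/s² × 365 m = 8.213×10^6 Pa = 8.213 MPa
anhydrite: 2970 kg/m³ × 10 m/s² × 1020 m = 3.029×10^7 Pa = 30.29 MPa
dolomite: 2870 kg/m³ × 10 m/s² × 1376 m = 3.949×10^7 Pa = 39.49 MPa
Total = 31.30 + 8.213 + 30.29 + 39.49 = 109.29 MPa
Pore pressure P_p = λ·σ_v = 0.54 × 109.3 MPa = 59.02 MPa
Effective stress σ' = σ_v − P_p = 109.3 − 59.02 = 50.276 MPa = 0.050276 GPa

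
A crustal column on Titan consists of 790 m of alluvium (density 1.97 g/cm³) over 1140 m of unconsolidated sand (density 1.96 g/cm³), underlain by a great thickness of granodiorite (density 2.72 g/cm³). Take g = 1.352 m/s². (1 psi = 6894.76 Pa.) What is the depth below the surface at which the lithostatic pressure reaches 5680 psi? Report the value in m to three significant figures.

Pressure at base of upper layers: 1970×1.352×790 + 1960×1.352×1140 = 5.125×10^6 Pa = 743.3 psi
Remaining pressure to be supplied by granodiorite: 3.916×10^7 − 5.125×10^6 = 3.404×10^7 Pa
Additional depth in granodiorite = 3.404×10^7 Pa / (2720 kg/m³ × 1.352 m/s²) = 9255.7 m
Total depth = 1930 m + 9255.7 m = 11186 m

11200 m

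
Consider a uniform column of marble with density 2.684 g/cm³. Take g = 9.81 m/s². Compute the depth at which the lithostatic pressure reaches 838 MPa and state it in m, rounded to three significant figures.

31800 m

h = P/(ρg) = 838 MPa / (2684 kg/m³ × 9.81 m/s²) = 8.380×10^8 Pa / 26330 Pa/m = 31827 m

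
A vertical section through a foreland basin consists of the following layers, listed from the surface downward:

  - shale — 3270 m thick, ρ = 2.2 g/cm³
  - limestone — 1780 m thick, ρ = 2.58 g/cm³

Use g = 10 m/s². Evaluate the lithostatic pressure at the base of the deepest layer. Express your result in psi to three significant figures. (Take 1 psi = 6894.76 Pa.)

17100 psi

shale: 2200 kg/m³ × 10 m/s² × 3270 m = 7.194×10^7 Pa = 10434 psi
limestone: 2580 kg/m³ × 10 m/s² × 1780 m = 4.592×10^7 Pa = 6661 psi
Total = 10434 + 6661 = 17095 psi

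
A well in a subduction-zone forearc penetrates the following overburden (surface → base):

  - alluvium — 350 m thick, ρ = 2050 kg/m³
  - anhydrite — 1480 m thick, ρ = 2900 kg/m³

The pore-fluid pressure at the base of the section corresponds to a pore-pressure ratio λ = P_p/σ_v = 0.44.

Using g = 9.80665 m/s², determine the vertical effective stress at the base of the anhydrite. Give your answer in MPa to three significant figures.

27.5 MPa

Overburden (lithostatic) stress σ_v:
alluvium: 2050 kg/m³ × 9.80665 m/s² × 350 m = 7.036×10^6 Pa = 7.036 MPa
anhydrite: 2900 kg/m³ × 9.80665 m/s² × 1480 m = 4.209×10^7 Pa = 42.09 MPa
Total = 7.036 + 42.09 = 49.126 MPa
Pore pressure P_p = λ·σ_v = 0.44 × 49.13 MPa = 21.62 MPa
Effective stress σ' = σ_v − P_p = 49.13 − 21.62 = 27.511 MPa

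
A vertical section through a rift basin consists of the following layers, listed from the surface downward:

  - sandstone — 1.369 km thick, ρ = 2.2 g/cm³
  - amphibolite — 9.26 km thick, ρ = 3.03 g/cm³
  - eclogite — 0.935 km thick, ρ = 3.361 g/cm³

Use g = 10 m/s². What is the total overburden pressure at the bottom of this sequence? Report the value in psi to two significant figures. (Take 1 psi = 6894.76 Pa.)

sandstone: 2200 kg/m³ × 10 m/s² × 1369 m = 3.012×10^7 Pa = 4368 psi
amphibolite: 3030 kg/m³ × 10 m/s² × 9260 m = 2.806×10^8 Pa = 40694 psi
eclogite: 3361 kg/m³ × 10 m/s² × 935 m = 3.143×10^7 Pa = 4558 psi
Total = 4368 + 40694 + 4558 = 49621 psi

50000 psi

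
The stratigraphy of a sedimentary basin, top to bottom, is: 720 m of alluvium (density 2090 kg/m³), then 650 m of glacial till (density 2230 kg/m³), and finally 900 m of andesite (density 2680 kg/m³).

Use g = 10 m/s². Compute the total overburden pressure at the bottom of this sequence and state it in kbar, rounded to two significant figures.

alluvium: 2090 kg/m³ × 10 m/s² × 720 m = 1.505×10^7 Pa = 0.1505 kbar
glacial till: 2230 kg/m³ × 10 m/s² × 650 m = 1.450×10^7 Pa = 0.1449 kbar
andesite: 2680 kg/m³ × 10 m/s² × 900 m = 2.412×10^7 Pa = 0.2412 kbar
Total = 0.1505 + 0.1449 + 0.2412 = 0.53663 kbar

0.54 kbar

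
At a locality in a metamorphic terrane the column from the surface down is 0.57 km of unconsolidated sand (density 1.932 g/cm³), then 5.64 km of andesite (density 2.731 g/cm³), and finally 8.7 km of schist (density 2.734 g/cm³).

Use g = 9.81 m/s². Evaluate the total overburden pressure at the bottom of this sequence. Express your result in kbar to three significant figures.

3.95 kbar

unconsolidated sand: 1932 kg/m³ × 9.81 m/s² × 570 m = 1.080×10^7 Pa = 0.1080 kbar
andesite: 2731 kg/m³ × 9.81 m/s² × 5640 m = 1.511×10^8 Pa = 1.511 kbar
schist: 2734 kg/m³ × 9.81 m/s² × 8700 m = 2.333×10^8 Pa = 2.333 kbar
Total = 0.1080 + 1.511 + 2.333 = 3.9524 kbar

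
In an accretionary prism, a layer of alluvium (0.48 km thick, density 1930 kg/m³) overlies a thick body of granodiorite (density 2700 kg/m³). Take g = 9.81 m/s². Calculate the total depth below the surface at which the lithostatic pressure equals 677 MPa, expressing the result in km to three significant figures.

25.7 km

Pressure at base of upper layers: 1930×9.81×480 = 9.088×10^6 Pa = 9.088 MPa
Remaining pressure to be supplied by granodiorite: 6.770×10^8 − 9.088×10^6 = 6.679×10^8 Pa
Additional depth in granodiorite = 6.679×10^8 Pa / (2700 kg/m³ × 9.81 m/s²) = 25217 m
Total depth = 480 m + 25217 m = 25697 m
= 25.697 km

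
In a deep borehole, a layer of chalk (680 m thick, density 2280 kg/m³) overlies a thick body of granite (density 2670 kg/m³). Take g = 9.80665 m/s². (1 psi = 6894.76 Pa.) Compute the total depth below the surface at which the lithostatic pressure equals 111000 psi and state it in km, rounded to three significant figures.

29.3 km

Pressure at base of upper layers: 2280×9.80665×680 = 1.520×10^7 Pa = 2205 psi
Remaining pressure to be supplied by granite: 7.653×10^8 − 1.520×10^7 = 7.501×10^8 Pa
Additional depth in granite = 7.501×10^8 Pa / (2670 kg/m³ × 9.80665 m/s²) = 28648 m
Total depth = 680 m + 28648 m = 29328 m
= 29.328 km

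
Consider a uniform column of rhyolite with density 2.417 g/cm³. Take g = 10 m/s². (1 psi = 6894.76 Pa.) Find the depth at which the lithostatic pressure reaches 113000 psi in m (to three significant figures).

h = P/(ρg) = 113000 psi / (2417 kg/m³ × 10 m/s²) = 7.791×10^8 Pa / 24170 Pa/m = 32234 m

32200 m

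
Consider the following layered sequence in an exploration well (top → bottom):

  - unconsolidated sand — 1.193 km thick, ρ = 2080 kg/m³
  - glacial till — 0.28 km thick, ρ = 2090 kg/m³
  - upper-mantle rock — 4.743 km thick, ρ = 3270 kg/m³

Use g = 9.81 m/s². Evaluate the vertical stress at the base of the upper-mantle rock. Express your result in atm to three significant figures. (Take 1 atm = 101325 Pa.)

unconsolidated sand: 2080 kg/m³ × 9.81 m/s² × 1193 m = 2.434×10^7 Pa = 240.2 atm
glacial till: 2090 kg/m³ × 9.81 m/s² × 280 m = 5.741×10^6 Pa = 56.66 atm
upper-mantle rock: 3270 kg/m³ × 9.81 m/s² × 4743 m = 1.521×10^8 Pa = 1502 atm
Total = 240.2 + 56.66 + 1502 = 1798.5 atm

1800 atm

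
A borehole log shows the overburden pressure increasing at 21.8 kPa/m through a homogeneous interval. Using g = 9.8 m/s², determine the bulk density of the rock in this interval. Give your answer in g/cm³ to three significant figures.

ρ = (dP/dz)/g = 21.8 kPa/m / 9.8 m/s² = 21800 Pa/m / 9.8 m/s² = 2224.5 kg/m³
= 2.224 g/cm³

2.22 g/cm³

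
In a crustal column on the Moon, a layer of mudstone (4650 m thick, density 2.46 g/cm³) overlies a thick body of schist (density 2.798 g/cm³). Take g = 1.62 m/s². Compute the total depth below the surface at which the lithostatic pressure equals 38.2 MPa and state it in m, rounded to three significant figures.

Pressure at base of upper layers: 2460×1.62×4650 = 1.853×10^7 Pa = 18.53 MPa
Remaining pressure to be supplied by schist: 3.820×10^7 − 1.853×10^7 = 1.967×10^7 Pa
Additional depth in schist = 1.967×10^7 Pa / (2798 kg/m³ × 1.62 m/s²) = 4339.3 m
Total depth = 4650 m + 4339.3 m = 8989.3 m

8990 m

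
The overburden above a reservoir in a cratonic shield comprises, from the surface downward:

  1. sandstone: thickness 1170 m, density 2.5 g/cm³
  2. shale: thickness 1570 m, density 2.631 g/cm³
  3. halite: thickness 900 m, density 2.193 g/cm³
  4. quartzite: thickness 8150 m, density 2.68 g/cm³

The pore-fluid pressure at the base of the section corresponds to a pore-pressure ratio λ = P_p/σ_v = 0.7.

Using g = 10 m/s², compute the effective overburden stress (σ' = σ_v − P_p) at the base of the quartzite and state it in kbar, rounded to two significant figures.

Overburden (lithostatic) stress σ_v:
sandstone: 2500 kg/m³ × 10 m/s² × 1170 m = 2.925×10^7 Pa = 29.25 MPa
shale: 2631 kg/m³ × 10 m/s² × 1570 m = 4.131×10^7 Pa = 41.31 MPa
halite: 2193 kg/m³ × 10 m/s² × 900 m = 1.974×10^7 Pa = 19.74 MPa
quartzite: 2680 kg/m³ × 10 m/s² × 8150 m = 2.184×10^8 Pa = 218.4 MPa
Total = 29.25 + 41.31 + 19.74 + 218.4 = 308.71 MPa
Pore pressure P_p = λ·σ_v = 0.7 × 308.7 MPa = 216.1 MPa
Effective stress σ' = σ_v − P_p = 308.7 − 216.1 = 92.614 MPa = 0.92614 kbar

0.93 kbar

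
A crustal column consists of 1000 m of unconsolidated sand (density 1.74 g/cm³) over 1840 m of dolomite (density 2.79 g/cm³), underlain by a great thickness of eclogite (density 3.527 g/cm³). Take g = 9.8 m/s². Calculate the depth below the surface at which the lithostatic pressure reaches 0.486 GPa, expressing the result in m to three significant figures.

Pressure at base of upper layers: 1740×9.8×1000 + 2790×9.8×1840 = 6.736×10^7 Pa = 0.06736 GPa
Remaining pressure to be supplied by eclogite: 4.860×10^8 − 6.736×10^7 = 4.186×10^8 Pa
Additional depth in eclogite = 4.186×10^8 Pa / (3527 kg/m³ × 9.8 m/s²) = 12112 m
Total depth = 2840 m + 12112 m = 14952 m

15000 m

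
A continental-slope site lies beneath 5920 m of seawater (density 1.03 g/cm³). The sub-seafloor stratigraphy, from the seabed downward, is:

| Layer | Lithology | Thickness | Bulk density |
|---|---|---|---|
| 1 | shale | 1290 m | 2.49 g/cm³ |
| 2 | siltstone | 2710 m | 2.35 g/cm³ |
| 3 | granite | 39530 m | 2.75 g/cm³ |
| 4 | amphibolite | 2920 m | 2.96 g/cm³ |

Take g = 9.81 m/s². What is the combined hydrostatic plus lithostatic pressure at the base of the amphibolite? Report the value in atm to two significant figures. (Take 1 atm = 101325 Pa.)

seawater: 1030 kg/m³ × 9.81 m/s² × 5920 m = 5.982×10^7 Pa = 590.4 atm
shale: 2490 kg/m³ × 9.81 m/s² × 1290 m = 3.151×10^7 Pa = 311.0 atm
siltstone: 2350 kg/m³ × 9.81 m/s² × 2710 m = 6.247×10^7 Pa = 616.6 atm
granite: 2750 kg/m³ × 9.81 m/s² × 39530 m = 1.066×10^9 Pa = 10525 atm
amphibolite: 2960 kg/m³ × 9.81 m/s² × 2920 m = 8.479×10^7 Pa = 836.8 atm
Total = 590.4 + 311.0 + 616.6 + 10525 + 836.8 = 12879 atm

13000 atm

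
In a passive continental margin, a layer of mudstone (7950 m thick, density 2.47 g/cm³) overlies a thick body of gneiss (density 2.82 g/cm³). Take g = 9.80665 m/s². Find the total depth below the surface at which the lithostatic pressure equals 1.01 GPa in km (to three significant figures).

37.5 km

Pressure at base of upper layers: 2470×9.80665×7950 = 1.926×10^8 Pa = 0.1926 GPa
Remaining pressure to be supplied by gneiss: 1.010×10^9 − 1.926×10^8 = 8.174×10^8 Pa
Additional depth in gneiss = 8.174×10^8 Pa / (2820 kg/m³ × 9.80665 m/s²) = 29558 m
Total depth = 7950 m + 29558 m = 37508 m
= 37.508 km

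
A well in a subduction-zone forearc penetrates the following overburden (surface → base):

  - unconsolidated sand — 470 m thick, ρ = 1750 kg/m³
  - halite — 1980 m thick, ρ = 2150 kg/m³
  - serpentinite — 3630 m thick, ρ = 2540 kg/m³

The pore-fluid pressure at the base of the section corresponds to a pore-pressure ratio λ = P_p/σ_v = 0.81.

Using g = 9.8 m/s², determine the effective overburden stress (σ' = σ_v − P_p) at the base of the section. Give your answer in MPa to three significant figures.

Overburden (lithostatic) stress σ_v:
unconsolidated sand: 1750 kg/m³ × 9.8 m/s² × 470 m = 8.060×10^6 Pa = 8.060 MPa
halite: 2150 kg/m³ × 9.8 m/s² × 1980 m = 4.172×10^7 Pa = 41.72 MPa
serpentinite: 2540 kg/m³ × 9.8 m/s² × 3630 m = 9.036×10^7 Pa = 90.36 MPa
Total = 8.060 + 41.72 + 90.36 = 140.14 MPa
Pore pressure P_p = λ·σ_v = 0.81 × 140.1 MPa = 113.5 MPa
Effective stress σ' = σ_v − P_p = 140.1 − 113.5 = 26.626 MPa

26.6 MPa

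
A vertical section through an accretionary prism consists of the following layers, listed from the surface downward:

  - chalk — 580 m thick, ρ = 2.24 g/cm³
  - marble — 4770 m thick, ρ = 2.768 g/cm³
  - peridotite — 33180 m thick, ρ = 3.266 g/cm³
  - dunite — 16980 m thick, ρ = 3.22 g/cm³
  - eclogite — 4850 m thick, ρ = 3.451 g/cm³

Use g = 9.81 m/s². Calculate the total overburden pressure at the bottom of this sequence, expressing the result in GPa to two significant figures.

chalk: 2240 kg/m³ × 9.81 m/s² × 580 m = 1.275×10^7 Pa = 0.01275 GPa
marble: 2768 kg/m³ × 9.81 m/s² × 4770 m = 1.295×10^8 Pa = 0.1295 GPa
peridotite: 3266 kg/m³ × 9.81 m/s² × 33180 m = 1.063×10^9 Pa = 1.063 GPa
dunite: 3220 kg/m³ × 9.81 m/s² × 16980 m = 5.364×10^8 Pa = 0.5364 GPa
eclogite: 3451 kg/m³ × 9.81 m/s² × 4850 m = 1.642×10^8 Pa = 0.1642 GPa
Total = 0.01275 + 0.1295 + 1.063 + 0.5364 + 0.1642 = 1.9059 GPa

1.9 GPa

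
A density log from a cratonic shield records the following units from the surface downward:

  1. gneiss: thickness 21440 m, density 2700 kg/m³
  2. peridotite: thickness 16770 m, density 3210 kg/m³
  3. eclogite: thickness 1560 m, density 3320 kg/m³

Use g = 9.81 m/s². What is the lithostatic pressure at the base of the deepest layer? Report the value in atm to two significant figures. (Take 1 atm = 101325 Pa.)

11000 atm

gneiss: 2700 kg/m³ × 9.81 m/s² × 21440 m = 5.679×10^8 Pa = 5605 atm
peridotite: 3210 kg/m³ × 9.81 m/s² × 16770 m = 5.281×10^8 Pa = 5212 atm
eclogite: 3320 kg/m³ × 9.81 m/s² × 1560 m = 5.081×10^7 Pa = 501.4 atm
Total = 5605 + 5212 + 501.4 = 11318 atm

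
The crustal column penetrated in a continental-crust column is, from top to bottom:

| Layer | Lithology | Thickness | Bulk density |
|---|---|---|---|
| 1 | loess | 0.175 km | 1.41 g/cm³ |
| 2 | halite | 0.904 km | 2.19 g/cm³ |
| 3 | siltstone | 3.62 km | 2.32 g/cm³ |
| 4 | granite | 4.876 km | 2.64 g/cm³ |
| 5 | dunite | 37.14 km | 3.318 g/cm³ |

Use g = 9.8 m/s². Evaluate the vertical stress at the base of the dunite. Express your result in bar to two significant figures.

14000 bar

loess: 1410 kg/m³ × 9.8 m/s² × 175 m = 2.418×10^6 Pa = 24.18 bar
halite: 2190 kg/m³ × 9.8 m/s² × 904 m = 1.940×10^7 Pa = 194.0 bar
siltstone: 2320 kg/m³ × 9.8 m/s² × 3620 m = 8.230×10^7 Pa = 823.0 bar
granite: 2640 kg/m³ × 9.8 m/s² × 4876 m = 1.262×10^8 Pa = 1262 bar
dunite: 3318 kg/m³ × 9.8 m/s² × 37140 m = 1.208×10^9 Pa = 12077 bar
Total = 24.18 + 194.0 + 823.0 + 1262 + 12077 = 14379 bar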